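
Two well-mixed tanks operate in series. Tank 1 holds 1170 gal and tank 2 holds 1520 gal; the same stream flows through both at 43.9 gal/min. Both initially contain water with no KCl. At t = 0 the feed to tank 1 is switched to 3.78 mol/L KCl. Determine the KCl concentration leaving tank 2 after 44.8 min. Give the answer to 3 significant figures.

Each tank obeys Vᵢ dCᵢ/dt = Q(Cᵢ₋₁ − Cᵢ), so τᵢ = Vᵢ/Q.
τ₁ = 1170/43.9 = 26.651 min; τ₂ = 1520/43.9 = 34.624 min.
Tank 1: C₁ = C_in(1 − e^(−t/τ₁)). Tank 2 (τ₁ ≠ τ₂): C₂ = C_in[1 − (τ₁ e^(−t/τ₁) − τ₂ e^(−t/τ₂))/(τ₁ − τ₂)].
At t = 44.8: e^(−t/τ₁) = 0.18620, e^(−t/τ₂) = 0.27420.
C₂ = 3.78·[1 − (26.651·0.18620 − 34.624·0.27420)/(-7.9727)] = 3.78·0.43161 = 1.6315 mol/L.

1.63 mol/L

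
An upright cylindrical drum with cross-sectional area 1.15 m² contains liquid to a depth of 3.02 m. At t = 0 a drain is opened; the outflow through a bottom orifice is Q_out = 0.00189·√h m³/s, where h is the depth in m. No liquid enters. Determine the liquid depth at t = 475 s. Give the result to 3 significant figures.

A dh/dt = −Q_out = −0.00189 √h.
Separate and integrate: 2(√h − √h₀) = −(0.00189/A) t.
√h = √3.02 − 0.00189·475/(2·1.15) = 1.7378 − 0.39033 = 1.3475.
h = 1.3475² = 1.8157 m.

1.82 m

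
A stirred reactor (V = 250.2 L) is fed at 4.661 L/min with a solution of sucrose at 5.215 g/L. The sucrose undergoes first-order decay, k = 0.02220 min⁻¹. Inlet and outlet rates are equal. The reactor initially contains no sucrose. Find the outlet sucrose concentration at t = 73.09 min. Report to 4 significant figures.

Species balance: V dC/dt = Q C_in − Q C − k V C.
This is linear with rate a = Q/V + k = 0.0408291 min⁻¹.
C_ss = Q C_in/(Q + kV) = 2.37945 g/L; C(t) = C_ss + (C₀ − C_ss) e^(−a t).
C(73.09) = 2.37945 + (-2.37945)·e^(−0.0408291·73.09) = 2.37945 + (-2.37945)·0.0505800 = 2.25910 g/L.

2.259 g/L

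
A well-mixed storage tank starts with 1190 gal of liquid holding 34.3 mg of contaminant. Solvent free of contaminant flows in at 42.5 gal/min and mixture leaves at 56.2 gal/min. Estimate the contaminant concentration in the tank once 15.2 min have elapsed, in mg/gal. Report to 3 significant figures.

0.0159 mg/gal

Let m(t) be the amount of contaminant. Volume: V(t) = V₀ + (Q_in − Q_out) t = 1190 − 13.700 t; V(15.2) = 981.76 gal.
Species balance (pure solvent in): dm/dt = −Q_out · m/V(t).
Separate: dm/m = −Q_out dt/V(t) ⇒ ln(m/m₀) = −(Q_out/(Q_in−Q_out)) ln(V/V₀).
m = m₀ (V₀/V)^(Q_out/(Q_in−Q_out)) = 34.3 × (1190/981.76)^(-4.1022) = 15.581 mg.
C = m/V = 15.581/981.76 = 0.015870 mg/gal.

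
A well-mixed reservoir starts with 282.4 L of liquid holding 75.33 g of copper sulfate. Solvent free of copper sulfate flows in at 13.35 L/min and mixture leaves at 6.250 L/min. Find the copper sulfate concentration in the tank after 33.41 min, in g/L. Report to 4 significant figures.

Let m(t) be the amount of copper sulfate. Volume: V(t) = V₀ + (Q_in − Q_out) t = 282.4 + 7.10000 t; V(33.41) = 519.611 L.
No copper sulfate enters, so dm/dt = −Q_out · (m/V).
Separate: dm/m = −Q_out dt/V(t) ⇒ ln(m/m₀) = −(Q_out/(Q_in−Q_out)) ln(V/V₀).
m = m₀ (V₀/V)^(Q_out/(Q_in−Q_out)) = 75.33 × (282.4/519.611)^(0.880282) = 44.0410 g.
C = m/V = 44.0410/519.611 = 0.0847577 g/L.

0.08476 g/L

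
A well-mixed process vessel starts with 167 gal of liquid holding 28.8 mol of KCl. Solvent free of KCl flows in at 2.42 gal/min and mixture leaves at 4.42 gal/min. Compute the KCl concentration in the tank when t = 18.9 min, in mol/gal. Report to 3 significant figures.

Let m(t) be the amount of KCl. Volume: V(t) = V₀ + (Q_in − Q_out) t = 167 − 2.0000 t; V(18.9) = 129.20 gal.
Solute balance: dm/dt = 0 − Q_out C = −Q_out m/V(t).
dm/m = −Q_out dt/(V₀ − 2.0000 t); integrating gives ln(m/m₀) = −(Q_out/(Q_in−Q_out)) ln(V/V₀).
m = m₀ (V₀/V)^(Q_out/(Q_in−Q_out)) = 28.8 × (167/129.20)^(-2.2100) = 16.333 mol.
C = m/V = 16.333/129.20 = 0.12642 mol/gal.

0.126 mol/gal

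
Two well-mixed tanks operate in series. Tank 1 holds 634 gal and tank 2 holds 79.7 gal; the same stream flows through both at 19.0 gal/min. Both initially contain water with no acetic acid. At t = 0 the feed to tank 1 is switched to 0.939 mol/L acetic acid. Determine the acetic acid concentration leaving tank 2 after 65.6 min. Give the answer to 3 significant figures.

Each tank obeys Vᵢ dCᵢ/dt = Q(Cᵢ₋₁ − Cᵢ), so τᵢ = Vᵢ/Q.
τ₁ = 634/19.0 = 33.368 min; τ₂ = 79.7/19.0 = 4.1947 min.
Tank 1: C₁ = C_in(1 − e^(−t/τ₁)). Tank 2 (τ₁ ≠ τ₂): C₂ = C_in[1 − (τ₁ e^(−t/τ₁) − τ₂ e^(−t/τ₂))/(τ₁ − τ₂)].
At t = 65.6: e^(−t/τ₁) = 0.14003, e^(−t/τ₂) = 1.6152e-07.
C₂ = 0.939·[1 − (33.368·0.14003 − 4.1947·1.6152e-07)/(29.174)] = 0.939·0.83984 = 0.78861 mol/L.

0.789 mol/L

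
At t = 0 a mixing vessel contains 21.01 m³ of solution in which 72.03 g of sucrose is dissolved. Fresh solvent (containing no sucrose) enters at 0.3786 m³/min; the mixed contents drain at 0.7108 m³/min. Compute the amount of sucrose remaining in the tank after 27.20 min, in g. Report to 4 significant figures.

Let m(t) be the amount of sucrose. Volume: V(t) = V₀ + (Q_in − Q_out) t = 21.01 − 0.332200 t; V(27.20) = 11.9742 m³.
Solute balance: dm/dt = 0 − Q_out C = −Q_out m/V(t).
dm/m = −Q_out dt/(V₀ − 0.332200 t); integrating gives ln(m/m₀) = −(Q_out/(Q_in−Q_out)) ln(V/V₀).
m = m₀ (V₀/V)^(Q_out/(Q_in−Q_out)) = 72.03 × (21.01/11.9742)^(-2.13967) = 21.6294 g.

21.63 g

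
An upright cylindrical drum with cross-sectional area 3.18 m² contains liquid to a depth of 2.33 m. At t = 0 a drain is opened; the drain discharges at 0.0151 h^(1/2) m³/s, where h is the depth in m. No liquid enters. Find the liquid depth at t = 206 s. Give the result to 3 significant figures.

1.08 m

A dh/dt = −Q_out = −0.0151 √h.
∫ h^(−1/2) dh = −(0.0151/A) ∫ dt, giving 2√h = 2√h₀ − (0.0151/A) t.
√h = √2.33 − 0.0151·206/(2·3.18) = 1.5264 − 0.48909 = 1.0373.
h = 1.0373² = 1.0761 m.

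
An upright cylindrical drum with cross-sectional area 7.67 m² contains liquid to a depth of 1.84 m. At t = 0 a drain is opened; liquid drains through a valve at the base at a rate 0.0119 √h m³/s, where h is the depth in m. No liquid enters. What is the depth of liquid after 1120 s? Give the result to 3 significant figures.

With no inflow, A dh/dt = −0.0119 √h.
This is separable: 2 d(√h)/dt = −0.0119/A, so √h = √h₀ − (0.0119/(2A)) t.
√h = √1.84 − 0.0119·1120/(2·7.67) = 1.3565 − 0.86884 = 0.48763.
h = 0.48763² = 0.23778 m.

0.238 m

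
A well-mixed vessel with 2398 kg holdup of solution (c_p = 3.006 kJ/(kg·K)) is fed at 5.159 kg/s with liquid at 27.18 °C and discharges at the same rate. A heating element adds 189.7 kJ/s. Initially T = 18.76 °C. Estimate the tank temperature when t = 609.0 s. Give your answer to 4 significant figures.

M c_p dT/dt = ṁ c_p (T_in − T) + Q̇.
Rearrange: dT/dt = (T_ss − T)/τ with τ = M/ṁ = 464.819 s and T_ss = T_in + Q̇/(ṁ c_p) = 39.4124 °C.
T approaches T_ss exponentially: T(t) = T_ss + (T₀ − T_ss) e^(−t/τ).
T(609.0) = 39.4124 + (-20.6524)·e^(−609.0/464.819) = 39.4124 + (-20.6524)·0.269769 = 33.8410 °C.

33.84 °C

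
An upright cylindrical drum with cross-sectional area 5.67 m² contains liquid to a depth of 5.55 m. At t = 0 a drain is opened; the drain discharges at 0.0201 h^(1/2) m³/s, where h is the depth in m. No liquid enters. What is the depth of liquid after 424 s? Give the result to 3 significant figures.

2.57 m

A dh/dt = −Q_out = −0.0201 √h.
Separate and integrate: 2(√h − √h₀) = −(0.0201/A) t.
√h = √5.55 − 0.0201·424/(2·5.67) = 2.3558 − 0.75153 = 1.6043.
h = 1.6043² = 2.5738 m.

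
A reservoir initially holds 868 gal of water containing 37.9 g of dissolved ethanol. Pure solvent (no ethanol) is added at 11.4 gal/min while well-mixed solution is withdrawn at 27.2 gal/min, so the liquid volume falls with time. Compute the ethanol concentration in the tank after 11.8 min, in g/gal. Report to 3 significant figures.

0.0367 g/gal

Let m(t) be the amount of ethanol. Volume: V(t) = V₀ + (Q_in − Q_out) t = 868 − 15.800 t; V(11.8) = 681.56 gal.
No ethanol enters, so dm/dt = −Q_out · (m/V).
Separate: dm/m = −Q_out dt/V(t) ⇒ ln(m/m₀) = −(Q_out/(Q_in−Q_out)) ln(V/V₀).
m = m₀ (V₀/V)^(Q_out/(Q_in−Q_out)) = 37.9 × (868/681.56)^(-1.7215) = 24.995 g.
C = m/V = 24.995/681.56 = 0.036673 g/gal.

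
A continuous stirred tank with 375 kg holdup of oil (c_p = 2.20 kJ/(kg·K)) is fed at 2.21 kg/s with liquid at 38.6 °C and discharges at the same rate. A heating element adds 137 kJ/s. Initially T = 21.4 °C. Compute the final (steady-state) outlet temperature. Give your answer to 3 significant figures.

M c_p dT/dt = ṁ c_p (T_in − T) + Q̇.
At steady state dT/dt = 0 ⇒ T_ss = T_in + Q̇/(ṁ c_p) = 38.6 + 137/(2.21·2.20) = 66.778 °C.

66.8 °C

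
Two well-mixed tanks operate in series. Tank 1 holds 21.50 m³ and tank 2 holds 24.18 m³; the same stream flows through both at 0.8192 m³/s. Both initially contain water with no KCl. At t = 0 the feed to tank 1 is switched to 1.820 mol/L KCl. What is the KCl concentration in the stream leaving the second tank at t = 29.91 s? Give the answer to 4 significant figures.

Each tank obeys Vᵢ dCᵢ/dt = Q(Cᵢ₋₁ − Cᵢ), so τᵢ = Vᵢ/Q.
τ₁ = 21.50/0.8192 = 26.2451 s; τ₂ = 24.18/0.8192 = 29.5166 s.
Tank 1: C₁ = C_in(1 − e^(−t/τ₁)). Tank 2 (τ₁ ≠ τ₂): C₂ = C_in[1 − (τ₁ e^(−t/τ₁) − τ₂ e^(−t/τ₂))/(τ₁ − τ₂)].
At t = 29.91: e^(−t/τ₁) = 0.319934, e^(−t/τ₂) = 0.363009.
C₂ = 1.820·[1 − (26.2451·0.319934 − 29.5166·0.363009)/(-3.27148)] = 1.820·0.291428 = 0.530399 mol/L.

0.5304 mol/L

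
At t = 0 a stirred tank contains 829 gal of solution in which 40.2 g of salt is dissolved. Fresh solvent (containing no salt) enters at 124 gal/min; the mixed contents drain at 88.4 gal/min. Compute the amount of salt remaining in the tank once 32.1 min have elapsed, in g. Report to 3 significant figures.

Total volume: dV/dt = Q_in − Q_out = 35.600 gal/min, so V(t) = 829 + 35.600 t and V(32.1) = 1971.8 gal.
Solute balance: dm/dt = 0 − Q_out C = −Q_out m/V(t).
Separate: dm/m = −Q_out dt/V(t) ⇒ ln(m/m₀) = −(Q_out/(Q_in−Q_out)) ln(V/V₀).
m = m₀ (V₀/V)^(Q_out/(Q_in−Q_out)) = 40.2 × (829/1971.8)^(2.4831) = 4.6754 g.

4.68 g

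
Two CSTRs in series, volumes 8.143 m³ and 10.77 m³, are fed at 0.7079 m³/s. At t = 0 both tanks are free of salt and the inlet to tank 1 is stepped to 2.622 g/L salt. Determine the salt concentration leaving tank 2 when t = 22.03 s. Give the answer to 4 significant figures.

1.293 g/L

Each tank obeys Vᵢ dCᵢ/dt = Q(Cᵢ₋₁ − Cᵢ), so τᵢ = Vᵢ/Q.
τ₁ = 8.143/0.7079 = 11.5030 s; τ₂ = 10.77/0.7079 = 15.2140 s.
Tank 1: C₁ = C_in(1 − e^(−t/τ₁)). Tank 2 (τ₁ ≠ τ₂): C₂ = C_in[1 − (τ₁ e^(−t/τ₁) − τ₂ e^(−t/τ₂))/(τ₁ − τ₂)].
At t = 22.03: e^(−t/τ₁) = 0.147320, e^(−t/τ₂) = 0.235038.
C₂ = 2.622·[1 − (11.5030·0.147320 − 15.2140·0.235038)/(-3.71098)] = 2.622·0.493060 = 1.29280 g/L.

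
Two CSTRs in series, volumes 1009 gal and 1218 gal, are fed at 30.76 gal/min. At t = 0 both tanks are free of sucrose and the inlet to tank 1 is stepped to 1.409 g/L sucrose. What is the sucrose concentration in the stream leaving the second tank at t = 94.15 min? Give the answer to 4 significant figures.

Each tank obeys Vᵢ dCᵢ/dt = Q(Cᵢ₋₁ − Cᵢ), so τᵢ = Vᵢ/Q.
τ₁ = 1009/30.76 = 32.8023 min; τ₂ = 1218/30.76 = 39.5969 min.
Tank 1: C₁ = C_in(1 − e^(−t/τ₁)). Tank 2 (τ₁ ≠ τ₂): C₂ = C_in[1 − (τ₁ e^(−t/τ₁) − τ₂ e^(−t/τ₂))/(τ₁ − τ₂)].
At t = 94.15: e^(−t/τ₁) = 0.0566863, e^(−t/τ₂) = 0.0927625.
C₂ = 1.409·[1 − (32.8023·0.0566863 − 39.5969·0.0927625)/(-6.79454)] = 1.409·0.733071 = 1.03290 g/L.

1.033 g/L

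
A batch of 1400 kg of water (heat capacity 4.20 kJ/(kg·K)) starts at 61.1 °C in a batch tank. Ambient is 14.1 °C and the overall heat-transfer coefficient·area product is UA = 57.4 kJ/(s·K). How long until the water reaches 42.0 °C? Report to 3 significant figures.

Energy balance: M c_p dT/dt = −UA(T − T_amb).
τ = M c_p/UA = 102.44 s; T_ss = T_amb = 14.100 °C.
T(t) = T_ss + (T₀ − T_ss)e^(−t/τ); set T = 42.0:
t = −τ ln[(T − T_ss)/(T₀ − T_ss)] = −102.44 · ln(0.59362) = 53.424 s.

53.4 s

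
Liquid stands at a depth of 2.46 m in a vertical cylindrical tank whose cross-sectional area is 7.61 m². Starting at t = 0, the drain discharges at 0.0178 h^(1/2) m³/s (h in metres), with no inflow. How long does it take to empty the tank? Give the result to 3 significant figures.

1340 s

With no inflow, A dh/dt = −0.0178 √h.
∫ h^(−1/2) dh = −(0.0178/A) ∫ dt, giving 2√h = 2√h₀ − (0.0178/A) t.
Set h = 0: 2√h₀ = (0.0178/A) t_empty ⇒ t_empty = 2A√h₀/0.0178.
t_empty = 2·7.61·√2.46/0.0178 = 15.220·1.5684/0.0178 = 1341.1 s.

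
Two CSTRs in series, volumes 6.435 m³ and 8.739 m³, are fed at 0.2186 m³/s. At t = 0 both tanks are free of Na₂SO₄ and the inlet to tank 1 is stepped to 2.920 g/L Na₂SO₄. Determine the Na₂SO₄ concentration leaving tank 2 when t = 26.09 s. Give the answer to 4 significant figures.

0.5148 g/L

Species balance on tank i: dCᵢ/dt = (Cᵢ₋₁ − Cᵢ)/τᵢ with τᵢ = Vᵢ/Q.
τ₁ = 6.435/0.2186 = 29.4373 s; τ₂ = 8.739/0.2186 = 39.9771 s.
Tank 1: C₁ = C_in(1 − e^(−t/τ₁)). Tank 2 (τ₁ ≠ τ₂): C₂ = C_in[1 − (τ₁ e^(−t/τ₁) − τ₂ e^(−t/τ₂))/(τ₁ − τ₂)].
At t = 26.09: e^(−t/τ₁) = 0.412182, e^(−t/τ₂) = 0.520678.
C₂ = 2.920·[1 − (29.4373·0.412182 − 39.9771·0.520678)/(-10.5398)] = 2.920·0.176296 = 0.514785 g/L.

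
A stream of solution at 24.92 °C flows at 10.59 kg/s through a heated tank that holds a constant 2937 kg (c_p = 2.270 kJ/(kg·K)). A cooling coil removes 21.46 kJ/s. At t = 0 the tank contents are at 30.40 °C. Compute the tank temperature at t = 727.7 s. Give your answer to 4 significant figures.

24.49 °C

M c_p dT/dt = ṁ c_p (T_in − T) − Q̇.
Rearrange: dT/dt = (T_ss − T)/τ with τ = M/ṁ = 277.337 s and T_ss = T_in − Q̇/(ṁ c_p) = 24.0273 °C.
Solution: T(t) = T_ss + (T₀ − T_ss) e^(−t/τ).
T(727.7) = 24.0273 + (6.37270)·e^(−727.7/277.337) = 24.0273 + (6.37270)·0.0725208 = 24.4894 °C.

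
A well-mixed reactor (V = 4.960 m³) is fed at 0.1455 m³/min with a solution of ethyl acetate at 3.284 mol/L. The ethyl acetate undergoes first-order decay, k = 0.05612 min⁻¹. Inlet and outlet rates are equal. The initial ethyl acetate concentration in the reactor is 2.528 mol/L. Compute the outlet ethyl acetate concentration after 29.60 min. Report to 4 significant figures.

1.239 mol/L

Species balance: V dC/dt = Q C_in − Q C − k V C.
dC/dt = (Q/V) C_in − (Q/V + k) C; effective rate a = Q/V + k = 0.0293347 + 0.05612 = 0.0854547 min⁻¹.
C_ss = Q C_in/(Q + kV) = 1.12732 mol/L; C(t) = C_ss + (C₀ − C_ss) e^(−a t).
C(29.60) = 1.12732 + (1.40068)·e^(−0.0854547·29.60) = 1.12732 + (1.40068)·0.0797022 = 1.23896 mol/L.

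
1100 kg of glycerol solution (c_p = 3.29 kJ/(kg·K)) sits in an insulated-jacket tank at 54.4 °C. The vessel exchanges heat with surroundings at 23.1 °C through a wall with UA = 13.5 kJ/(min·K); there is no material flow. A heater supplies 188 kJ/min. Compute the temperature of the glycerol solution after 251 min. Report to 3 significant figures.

43.8 °C

M c_p dT/dt = −UA(T − T_amb) + Q̇.
dT/dt = (T_ss − T)/τ with T_ss = T_amb + Q̇/UA = 23.1 + 188/13.5 = 37.026 °C, τ = M c_p/UA = 1100·3.29/13.5 = 268.07 min.
Solution: T(t) = T_ss + (T₀ − T_ss) e^(−t/τ).
T(251) = 37.026 + (17.374)·0.39207 = 43.838 °C.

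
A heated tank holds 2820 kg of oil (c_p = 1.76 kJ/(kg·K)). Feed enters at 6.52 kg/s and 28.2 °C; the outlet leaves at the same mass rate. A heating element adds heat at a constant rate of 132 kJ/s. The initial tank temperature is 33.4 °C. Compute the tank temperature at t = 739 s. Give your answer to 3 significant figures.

First-law balance (no shaft work): M c_p dT/dt = ṁ c_p (T_in − T) + 132.
τ = M/ṁ = 432.52 s; T_ss = T_in + Q̇/(ṁ c_p) = 28.2 + 132/(6.52·1.76) = 39.703 °C.
Integrating: T(t) = T_ss + (T₀ − T_ss) e^(−t/τ).
T(739) = 39.703 + (-6.3031)·e^(−739/432.52) = 39.703 + (-6.3031)·0.18112 = 38.561 °C.

38.6 °C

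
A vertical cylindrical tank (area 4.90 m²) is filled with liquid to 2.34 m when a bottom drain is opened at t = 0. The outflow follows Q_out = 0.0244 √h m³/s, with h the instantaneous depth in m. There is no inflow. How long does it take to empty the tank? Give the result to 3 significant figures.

With no inflow, A dh/dt = −0.0244 √h.
Separate and integrate: 2(√h − √h₀) = −(0.0244/A) t.
Set h = 0: 2√h₀ = (0.0244/A) t_empty ⇒ t_empty = 2A√h₀/0.0244.
t_empty = 2·4.90·√2.34/0.0244 = 9.8000·1.5297/0.0244 = 614.39 s.

614 s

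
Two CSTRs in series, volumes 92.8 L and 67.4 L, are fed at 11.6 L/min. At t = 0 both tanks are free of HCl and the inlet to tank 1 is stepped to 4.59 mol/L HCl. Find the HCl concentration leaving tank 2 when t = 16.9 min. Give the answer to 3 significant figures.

3.23 mol/L

Time constants: τᵢ = Vᵢ/Q for each well-mixed tank.
τ₁ = 92.8/11.6 = 8.0000 min; τ₂ = 67.4/11.6 = 5.8103 min.
Tank 1: C₁ = C_in(1 − e^(−t/τ₁)). Tank 2 (τ₁ ≠ τ₂): C₂ = C_in[1 − (τ₁ e^(−t/τ₁) − τ₂ e^(−t/τ₂))/(τ₁ − τ₂)].
At t = 16.9: e^(−t/τ₁) = 0.12094, e^(−t/τ₂) = 0.054552.
C₂ = 4.59·[1 − (8.0000·0.12094 − 5.8103·0.054552)/(2.1897)] = 4.59·0.70291 = 3.2264 mol/L.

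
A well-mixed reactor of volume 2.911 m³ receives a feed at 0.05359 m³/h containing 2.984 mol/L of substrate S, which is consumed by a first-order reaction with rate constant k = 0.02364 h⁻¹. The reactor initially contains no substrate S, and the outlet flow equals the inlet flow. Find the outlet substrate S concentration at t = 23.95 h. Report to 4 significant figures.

Accumulation = in − out − consumed: V dC/dt = Q C_in − Q C − k V C.
dC/dt = (Q/V) C_in − (Q/V + k) C; effective rate a = Q/V + k = 0.0184095 + 0.02364 = 0.0420495 h⁻¹.
C_ss = Q C_in/(Q + kV) = 1.30641 mol/L; C(t) = C_ss + (C₀ − C_ss) e^(−a t).
C(23.95) = 1.30641 + (-1.30641)·e^(−0.0420495·23.95) = 1.30641 + (-1.30641)·0.365282 = 0.829202 mol/L.

0.8292 mol/L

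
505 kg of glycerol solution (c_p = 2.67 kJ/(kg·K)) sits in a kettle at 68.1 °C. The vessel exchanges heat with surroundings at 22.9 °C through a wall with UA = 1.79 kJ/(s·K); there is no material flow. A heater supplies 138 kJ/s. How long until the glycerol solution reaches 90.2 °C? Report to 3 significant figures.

Lumped-capacitance energy balance: M c_p dT/dt = UA(T_amb − T) + Q̇.
τ = M c_p/UA = 753.27 s; T_ss = T_amb + Q̇/UA = 22.9 + 138/1.79 = 99.995 °C.
T(t) = T_ss + (T₀ − T_ss)e^(−t/τ); set T = 90.2:
t = −τ ln[(T − T_ss)/(T₀ − T_ss)] = −753.27 · ln(0.30710) = 889.29 s.

889 s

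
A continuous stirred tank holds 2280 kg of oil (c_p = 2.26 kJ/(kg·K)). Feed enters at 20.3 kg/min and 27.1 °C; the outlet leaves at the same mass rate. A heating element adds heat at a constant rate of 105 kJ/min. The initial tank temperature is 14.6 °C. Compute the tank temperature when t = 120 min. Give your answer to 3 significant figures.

M c_p dT/dt = ṁ c_p (T_in − T) + Q̇.
Rearrange: dT/dt = (T_ss − T)/τ with τ = M/ṁ = 112.32 min and T_ss = T_in + Q̇/(ṁ c_p) = 29.389 °C.
T approaches T_ss exponentially: T(t) = T_ss + (T₀ − T_ss) e^(−t/τ).
T(120) = 29.389 + (-14.789)·e^(−120/112.32) = 29.389 + (-14.789)·0.34355 = 24.308 °C.

24.3 °C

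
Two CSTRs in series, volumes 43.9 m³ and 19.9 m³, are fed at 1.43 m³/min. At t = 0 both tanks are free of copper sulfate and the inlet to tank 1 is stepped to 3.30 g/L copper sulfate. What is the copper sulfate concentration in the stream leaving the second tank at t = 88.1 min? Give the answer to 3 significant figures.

Time constants: τᵢ = Vᵢ/Q for each well-mixed tank.
τ₁ = 43.9/1.43 = 30.699 min; τ₂ = 19.9/1.43 = 13.916 min.
Tank 1: C₁ = C_in(1 − e^(−t/τ₁)). Tank 2 (τ₁ ≠ τ₂): C₂ = C_in[1 − (τ₁ e^(−t/τ₁) − τ₂ e^(−t/τ₂))/(τ₁ − τ₂)].
At t = 88.1: e^(−t/τ₁) = 0.056712, e^(−t/τ₂) = 0.0017806.
C₂ = 3.30·[1 − (30.699·0.056712 − 13.916·0.0017806)/(16.783)] = 3.30·0.89774 = 2.9625 g/L.

2.96 g/L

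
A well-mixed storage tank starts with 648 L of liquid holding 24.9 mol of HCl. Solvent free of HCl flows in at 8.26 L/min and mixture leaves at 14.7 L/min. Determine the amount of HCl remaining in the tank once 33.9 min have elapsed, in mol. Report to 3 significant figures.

9.75 mol

Let m(t) be the amount of HCl. Volume: V(t) = V₀ + (Q_in − Q_out) t = 648 − 6.4400 t; V(33.9) = 429.68 L.
Solute balance: dm/dt = 0 − Q_out C = −Q_out m/V(t).
Separate: dm/m = −Q_out dt/V(t) ⇒ ln(m/m₀) = −(Q_out/(Q_in−Q_out)) ln(V/V₀).
m = m₀ (V₀/V)^(Q_out/(Q_in−Q_out)) = 24.9 × (648/429.68)^(-2.2826) = 9.7482 mol.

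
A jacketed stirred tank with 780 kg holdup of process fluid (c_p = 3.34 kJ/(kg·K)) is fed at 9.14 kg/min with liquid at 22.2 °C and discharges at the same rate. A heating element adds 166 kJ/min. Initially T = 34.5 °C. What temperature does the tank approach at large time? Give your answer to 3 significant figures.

27.6 °C

M c_p dT/dt = ṁ c_p (T_in − T) + Q̇.
At steady state dT/dt = 0 ⇒ T_ss = T_in + Q̇/(ṁ c_p) = 22.2 + 166/(9.14·3.34) = 27.638 °C.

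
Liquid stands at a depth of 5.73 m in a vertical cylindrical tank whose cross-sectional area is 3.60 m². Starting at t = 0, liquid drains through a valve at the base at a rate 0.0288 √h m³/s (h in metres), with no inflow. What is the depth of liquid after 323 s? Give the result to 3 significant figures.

Unsteady balance on liquid volume: A dh/dt = −0.0288 √h.
Separate and integrate: 2(√h − √h₀) = −(0.0288/A) t.
√h = √5.73 − 0.0288·323/(2·3.60) = 2.3937 − 1.2920 = 1.1017.
h = 1.1017² = 1.2138 m.

1.21 m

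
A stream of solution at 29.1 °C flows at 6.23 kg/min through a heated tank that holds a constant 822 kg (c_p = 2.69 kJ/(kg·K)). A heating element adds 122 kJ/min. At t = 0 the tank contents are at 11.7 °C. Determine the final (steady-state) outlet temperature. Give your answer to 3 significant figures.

36.4 °C

M c_p dT/dt = ṁ c_p (T_in − T) + Q̇.
At steady state dT/dt = 0 ⇒ T_ss = T_in + Q̇/(ṁ c_p) = 29.1 + 122/(6.23·2.69) = 36.380 °C.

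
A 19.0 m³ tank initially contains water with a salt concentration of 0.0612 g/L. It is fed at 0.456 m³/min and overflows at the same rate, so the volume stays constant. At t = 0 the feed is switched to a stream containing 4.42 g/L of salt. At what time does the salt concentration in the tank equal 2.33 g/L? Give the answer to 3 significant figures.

Species balance: V dC/dt = Q(C_in − C) ⇒ τ = V/Q = 41.667 min.
C(t) = C_in + (C₀ − C_in) e^(−t/τ). Set C = 2.33 and solve for t:
e^(−t/τ) = (C − C_in)/(C₀ − C_in) = (2.33 − 4.42)/(0.0612 − 4.42) = 0.47949
t = −τ ln(…) = 41.667 × 0.73503 = 30.626 min.

30.6 min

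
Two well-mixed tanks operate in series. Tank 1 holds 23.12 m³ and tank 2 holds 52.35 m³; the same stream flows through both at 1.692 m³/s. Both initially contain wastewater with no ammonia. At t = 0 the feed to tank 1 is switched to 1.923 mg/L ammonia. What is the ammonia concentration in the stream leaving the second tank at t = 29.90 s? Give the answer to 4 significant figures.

0.7832 mg/L

Species balance on tank i: dCᵢ/dt = (Cᵢ₋₁ − Cᵢ)/τᵢ with τᵢ = Vᵢ/Q.
τ₁ = 23.12/1.692 = 13.6643 s; τ₂ = 52.35/1.692 = 30.9397 s.
Solving the cascade with C₁(0)=C₂(0)=0 gives C₂(t) = C_in[1 − (τ₁ e^(−t/τ₁) − τ₂ e^(−t/τ₂))/(τ₁ − τ₂)].
At t = 29.90: e^(−t/τ₁) = 0.112120, e^(−t/τ₂) = 0.380452.
C₂ = 1.923·[1 − (13.6643·0.112120 − 30.9397·0.380452)/(-17.2754)] = 1.923·0.407306 = 0.783250 mg/L.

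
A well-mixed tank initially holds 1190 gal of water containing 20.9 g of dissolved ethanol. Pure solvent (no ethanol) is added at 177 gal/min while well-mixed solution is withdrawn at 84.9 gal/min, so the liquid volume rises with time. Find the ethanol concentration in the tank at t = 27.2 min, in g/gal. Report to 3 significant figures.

Let m(t) be the amount of ethanol. Volume: V(t) = V₀ + (Q_in − Q_out) t = 1190 + 92.100 t; V(27.2) = 3695.1 gal.
Species balance (pure solvent in): dm/dt = −Q_out · m/V(t).
dm/m = −Q_out dt/(V₀ + 92.100 t); integrating gives ln(m/m₀) = −(Q_out/(Q_in−Q_out)) ln(V/V₀).
m = m₀ (V₀/V)^(Q_out/(Q_in−Q_out)) = 20.9 × (1190/3695.1)^(0.92182) = 7.3542 g.
C = m/V = 7.3542/3695.1 = 0.0019902 g/gal.

0.00199 g/gal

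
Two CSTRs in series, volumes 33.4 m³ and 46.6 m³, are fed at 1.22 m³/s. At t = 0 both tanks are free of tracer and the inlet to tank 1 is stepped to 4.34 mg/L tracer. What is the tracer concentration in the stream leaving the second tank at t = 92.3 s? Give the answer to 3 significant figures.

Species balance on tank i: dCᵢ/dt = (Cᵢ₋₁ − Cᵢ)/τᵢ with τᵢ = Vᵢ/Q.
τ₁ = 33.4/1.22 = 27.377 s; τ₂ = 46.6/1.22 = 38.197 s.
Solving the cascade with C₁(0)=C₂(0)=0 gives C₂(t) = C_in[1 − (τ₁ e^(−t/τ₁) − τ₂ e^(−t/τ₂))/(τ₁ − τ₂)].
At t = 92.3: e^(−t/τ₁) = 0.034340, e^(−t/τ₂) = 0.089239.
C₂ = 4.34·[1 − (27.377·0.034340 − 38.197·0.089239)/(-10.820)] = 4.34·0.77185 = 3.3498 mg/L.

3.35 mg/L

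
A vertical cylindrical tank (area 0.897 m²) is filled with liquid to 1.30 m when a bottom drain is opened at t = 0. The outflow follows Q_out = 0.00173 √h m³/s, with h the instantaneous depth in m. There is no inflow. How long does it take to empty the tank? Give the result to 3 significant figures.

Volume balance on the tank: A dh/dt = −0.00173 √h.
Separate and integrate: 2(√h − √h₀) = −(0.00173/A) t.
Set h = 0: 2√h₀ = (0.00173/A) t_empty ⇒ t_empty = 2A√h₀/0.00173.
t_empty = 2·0.897·√1.30/0.00173 = 1.7940·1.1402/0.00173 = 1182.4 s.

1180 s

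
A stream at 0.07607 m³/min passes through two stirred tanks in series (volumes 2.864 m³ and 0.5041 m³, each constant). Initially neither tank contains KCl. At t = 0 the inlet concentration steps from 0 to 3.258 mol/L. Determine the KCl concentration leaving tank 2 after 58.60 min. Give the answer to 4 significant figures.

Time constants: τᵢ = Vᵢ/Q for each well-mixed tank.
τ₁ = 2.864/0.07607 = 37.6495 min; τ₂ = 0.5041/0.07607 = 6.62679 min.
Tank 1: C₁ = C_in(1 − e^(−t/τ₁)). Tank 2 (τ₁ ≠ τ₂): C₂ = C_in[1 − (τ₁ e^(−t/τ₁) − τ₂ e^(−t/τ₂))/(τ₁ − τ₂)].
At t = 58.60: e^(−t/τ₁) = 0.210881, e^(−t/τ₂) = 0.000144404.
C₂ = 3.258·[1 − (37.6495·0.210881 − 6.62679·0.000144404)/(31.0227)] = 3.258·0.744103 = 2.42429 mol/L.

2.424 mol/L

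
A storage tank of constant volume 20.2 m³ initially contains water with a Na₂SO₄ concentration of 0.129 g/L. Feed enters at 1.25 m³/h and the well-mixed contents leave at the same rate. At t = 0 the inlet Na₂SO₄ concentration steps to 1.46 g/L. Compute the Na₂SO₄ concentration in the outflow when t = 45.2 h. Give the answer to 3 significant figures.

Transient balance on the dissolved component: V dC/dt = Q(C_in − C).
Rewrite as dC/dt + C/τ = C_in/τ, τ = V/Q = 16.160 h.
This is linear first-order; C(t) = C_in + (C₀ − C_in) e^(−t/τ).
C(45.2) = 1.46 + (0.129 − 1.46)·e^(−45.2/16.160) = 1.46 + (-1.3310)·0.060991 = 1.3788 g/L.

1.38 g/L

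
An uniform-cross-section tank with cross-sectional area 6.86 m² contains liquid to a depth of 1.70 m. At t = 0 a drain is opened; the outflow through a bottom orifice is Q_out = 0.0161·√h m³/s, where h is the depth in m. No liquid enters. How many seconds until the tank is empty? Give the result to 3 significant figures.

1110 s

With no inflow, A dh/dt = −0.0161 √h.
∫ h^(−1/2) dh = −(0.0161/A) ∫ dt, giving 2√h = 2√h₀ − (0.0161/A) t.
Tank is empty when √h = 0: t_empty = 2A√h₀/0.0161.
t_empty = 2·6.86·√1.70/0.0161 = 13.720·1.3038/0.0161 = 1111.1 s.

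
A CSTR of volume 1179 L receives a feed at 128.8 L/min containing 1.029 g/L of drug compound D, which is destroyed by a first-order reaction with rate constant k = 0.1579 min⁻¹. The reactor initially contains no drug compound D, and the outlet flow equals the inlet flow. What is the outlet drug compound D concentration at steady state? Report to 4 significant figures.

Species balance: V dC/dt = Q C_in − Q C − k V C.
Steady state (dC/dt = 0): C_ss = Q C_in/(Q + kV) = C_in/(1 + kV/Q).
C_ss = 128.8·1.029/(128.8 + 0.1579·1179) = 132.535/314.964 = 0.420795 g/L.

0.4208 g/L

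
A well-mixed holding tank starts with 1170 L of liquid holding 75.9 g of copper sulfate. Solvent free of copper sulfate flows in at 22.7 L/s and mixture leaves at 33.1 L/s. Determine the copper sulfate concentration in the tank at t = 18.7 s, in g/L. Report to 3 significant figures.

Let m(t) be the amount of copper sulfate. Volume: V(t) = V₀ + (Q_in − Q_out) t = 1170 − 10.400 t; V(18.7) = 975.52 L.
No copper sulfate enters, so dm/dt = −Q_out · (m/V).
Separate: dm/m = −Q_out dt/V(t) ⇒ ln(m/m₀) = −(Q_out/(Q_in−Q_out)) ln(V/V₀).
m = m₀ (V₀/V)^(Q_out/(Q_in−Q_out)) = 75.9 × (1170/975.52)^(-3.1827) = 42.557 g.
C = m/V = 42.557/975.52 = 0.043625 g/L.

0.0436 g/L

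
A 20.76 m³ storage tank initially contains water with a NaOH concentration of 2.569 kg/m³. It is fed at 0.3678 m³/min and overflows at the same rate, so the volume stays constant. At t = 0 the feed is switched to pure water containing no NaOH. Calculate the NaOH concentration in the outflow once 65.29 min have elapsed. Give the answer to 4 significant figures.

Unsteady species balance (constant V, well mixed): V dC/dt = Q(C_in − C).
Rewrite as dC/dt + C/τ = C_in/τ, τ = V/Q = 56.4437 min.
Solution: C(t) = C_in + (C₀ − C_in) e^(−t/τ).
C(65.29) = 0 + (2.569 − 0)·e^(−65.29/56.4437) = 0 + (2.56900)·0.314514 = 0.807986 kg/m³.

0.8080 kg/m³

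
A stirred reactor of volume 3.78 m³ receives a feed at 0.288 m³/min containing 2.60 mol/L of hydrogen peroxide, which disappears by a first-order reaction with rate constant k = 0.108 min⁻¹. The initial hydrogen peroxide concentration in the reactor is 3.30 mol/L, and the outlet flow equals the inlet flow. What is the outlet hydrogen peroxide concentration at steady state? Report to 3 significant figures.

Accumulation = in − out − consumed: V dC/dt = Q C_in − Q C − k V C.
At steady state: 0 = Q C_in − (Q + kV) C_ss, so C_ss = Q C_in/(Q + kV).
C_ss = 0.288·2.60/(0.288 + 0.108·3.78) = 0.74880/0.69624 = 1.0755 mol/L.

1.08 mol/L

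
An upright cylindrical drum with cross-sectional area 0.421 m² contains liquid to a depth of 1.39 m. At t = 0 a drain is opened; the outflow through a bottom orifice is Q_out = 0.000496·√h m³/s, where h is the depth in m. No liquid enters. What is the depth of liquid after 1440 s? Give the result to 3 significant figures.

0.109 m

With no inflow, A dh/dt = −0.000496 √h.
∫ h^(−1/2) dh = −(0.000496/A) ∫ dt, giving 2√h = 2√h₀ − (0.000496/A) t.
√h = √1.39 − 0.000496·1440/(2·0.421) = 1.1790 − 0.84827 = 0.33072.
h = 0.33072² = 0.10937 m.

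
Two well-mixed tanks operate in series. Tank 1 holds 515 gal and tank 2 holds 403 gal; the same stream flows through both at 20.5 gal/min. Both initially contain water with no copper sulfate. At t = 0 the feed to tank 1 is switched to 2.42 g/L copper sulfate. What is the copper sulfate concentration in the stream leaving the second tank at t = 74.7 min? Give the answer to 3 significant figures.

Each tank obeys Vᵢ dCᵢ/dt = Q(Cᵢ₋₁ − Cᵢ), so τᵢ = Vᵢ/Q.
τ₁ = 515/20.5 = 25.122 min; τ₂ = 403/20.5 = 19.659 min.
Solving the cascade with C₁(0)=C₂(0)=0 gives C₂(t) = C_in[1 − (τ₁ e^(−t/τ₁) − τ₂ e^(−t/τ₂))/(τ₁ − τ₂)].
At t = 74.7: e^(−t/τ₁) = 0.051124, e^(−t/τ₂) = 0.022374.
C₂ = 2.42·[1 − (25.122·0.051124 − 19.659·0.022374)/(5.4634)] = 2.42·0.84542 = 2.0459 g/L.

2.05 g/L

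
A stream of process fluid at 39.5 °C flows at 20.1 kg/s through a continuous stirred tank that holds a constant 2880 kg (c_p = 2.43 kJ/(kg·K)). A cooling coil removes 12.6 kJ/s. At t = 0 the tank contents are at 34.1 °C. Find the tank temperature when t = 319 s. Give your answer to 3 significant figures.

38.7 °C

Heat balance on the well-mixed liquid: M c_p dT/dt = ṁ c_p (T_in − T) − 12.6.
τ = M/ṁ = 143.28 s; T_ss = T_in − Q̇/(ṁ c_p) = 39.5 − 12.6/(20.1·2.43) = 39.242 °C.
Integrating: T(t) = T_ss + (T₀ − T_ss) e^(−t/τ).
T(319) = 39.242 + (-5.1420)·e^(−319/143.28) = 39.242 + (-5.1420)·0.10792 = 38.687 °C.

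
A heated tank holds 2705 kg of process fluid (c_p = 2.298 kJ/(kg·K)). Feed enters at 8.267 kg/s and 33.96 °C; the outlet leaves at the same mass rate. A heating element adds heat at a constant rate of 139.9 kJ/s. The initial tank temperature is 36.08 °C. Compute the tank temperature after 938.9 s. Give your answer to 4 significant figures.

M c_p dT/dt = ṁ c_p (T_in − T) + Q̇.
τ = M/ṁ = 327.205 s; T_ss = T_in + Q̇/(ṁ c_p) = 33.96 + 139.9/(8.267·2.298) = 41.3241 °C.
Solution: T(t) = T_ss + (T₀ − T_ss) e^(−t/τ).
T(938.9) = 41.3241 + (-5.24410)·e^(−938.9/327.205) = 41.3241 + (-5.24410)·0.0567296 = 41.0266 °C.

41.03 °C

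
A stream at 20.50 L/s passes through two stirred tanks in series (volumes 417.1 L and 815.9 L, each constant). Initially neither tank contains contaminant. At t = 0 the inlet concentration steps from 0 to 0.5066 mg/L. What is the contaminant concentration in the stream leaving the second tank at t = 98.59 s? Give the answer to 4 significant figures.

0.4237 mg/L

Time constants: τᵢ = Vᵢ/Q for each well-mixed tank.
τ₁ = 417.1/20.50 = 20.3463 s; τ₂ = 815.9/20.50 = 39.8000 s.
Tank 1: C₁ = C_in(1 − e^(−t/τ₁)). Tank 2 (τ₁ ≠ τ₂): C₂ = C_in[1 − (τ₁ e^(−t/τ₁) − τ₂ e^(−t/τ₂))/(τ₁ − τ₂)].
At t = 98.59: e^(−t/τ₁) = 0.00786299, e^(−t/τ₂) = 0.0839834.
C₂ = 0.5066·[1 − (20.3463·0.00786299 − 39.8000·0.0839834)/(-19.4537)] = 0.5066·0.836403 = 0.423722 mg/L.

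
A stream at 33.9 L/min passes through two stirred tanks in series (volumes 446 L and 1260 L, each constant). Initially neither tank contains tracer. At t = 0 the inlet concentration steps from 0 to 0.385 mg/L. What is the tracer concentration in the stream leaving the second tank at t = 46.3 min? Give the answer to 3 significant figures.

Time constants: τᵢ = Vᵢ/Q for each well-mixed tank.
τ₁ = 446/33.9 = 13.156 min; τ₂ = 1260/33.9 = 37.168 min.
Tank 1: C₁ = C_in(1 − e^(−t/τ₁)). Tank 2 (τ₁ ≠ τ₂): C₂ = C_in[1 − (τ₁ e^(−t/τ₁) − τ₂ e^(−t/τ₂))/(τ₁ − τ₂)].
At t = 46.3: e^(−t/τ₁) = 0.029623, e^(−t/τ₂) = 0.28774.
C₂ = 0.385·[1 − (13.156·0.029623 − 37.168·0.28774)/(-24.012)] = 0.385·0.57083 = 0.21977 mg/L.

0.220 mg/L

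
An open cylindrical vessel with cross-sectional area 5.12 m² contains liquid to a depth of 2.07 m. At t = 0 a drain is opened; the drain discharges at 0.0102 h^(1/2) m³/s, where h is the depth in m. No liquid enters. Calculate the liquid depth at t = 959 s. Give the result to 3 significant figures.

0.234 m

A dh/dt = −Q_out = −0.0102 √h.
∫ h^(−1/2) dh = −(0.0102/A) ∫ dt, giving 2√h = 2√h₀ − (0.0102/A) t.
√h = √2.07 − 0.0102·959/(2·5.12) = 1.4387 − 0.95525 = 0.48350.
h = 0.48350² = 0.23377 m.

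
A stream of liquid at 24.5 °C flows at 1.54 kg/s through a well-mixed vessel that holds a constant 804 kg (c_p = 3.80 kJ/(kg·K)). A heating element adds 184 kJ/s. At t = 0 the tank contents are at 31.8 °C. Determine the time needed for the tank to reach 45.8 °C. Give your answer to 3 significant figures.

Energy balance: M c_p dT/dt = ṁ c_p (T_in − T) + 184.
τ = M/ṁ = 522.08 s; T_ss = T_in + Q̇/(ṁ c_p) = 55.942 °C.
T(t) = T_ss + (T₀ − T_ss) e^(−t/τ). Set T = 45.8:
e^(−t/τ) = (45.8 − 55.942)/(31.8 − 55.942) = 0.42010
t = −522.08 · ln(0.42010) = 452.77 s.

453 s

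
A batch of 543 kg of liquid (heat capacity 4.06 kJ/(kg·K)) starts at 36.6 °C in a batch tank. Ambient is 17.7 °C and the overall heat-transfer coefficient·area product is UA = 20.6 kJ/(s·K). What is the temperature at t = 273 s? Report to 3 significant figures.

19.2 °C

Lumped-capacitance energy balance: M c_p dT/dt = UA(T_amb − T).
dT/dt = (T_ss − T)/τ with T_ss = T_amb = 17.700 °C, τ = M c_p/UA = 543·4.06/20.6 = 107.02 s.
Integrating: T(t) = T_ss + (T₀ − T_ss) e^(−t/τ).
T(273) = 17.700 + (18.900)·0.078007 = 19.174 °C.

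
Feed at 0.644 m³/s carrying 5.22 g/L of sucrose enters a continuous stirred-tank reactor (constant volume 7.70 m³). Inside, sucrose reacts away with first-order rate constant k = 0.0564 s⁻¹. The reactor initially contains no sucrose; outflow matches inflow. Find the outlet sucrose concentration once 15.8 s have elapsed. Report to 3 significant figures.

Accumulation = in − out − consumed: V dC/dt = Q C_in − Q C − k V C.
This is linear with rate a = Q/V + k = 0.14004 s⁻¹.
C_ss = Q C_in/(Q + kV) = 3.1176 g/L; C(t) = C_ss + (C₀ − C_ss) e^(−a t).
C(15.8) = 3.1176 + (-3.1176)·e^(−0.14004·15.8) = 3.1176 + (-3.1176)·0.10942 = 2.7765 g/L.

2.78 g/L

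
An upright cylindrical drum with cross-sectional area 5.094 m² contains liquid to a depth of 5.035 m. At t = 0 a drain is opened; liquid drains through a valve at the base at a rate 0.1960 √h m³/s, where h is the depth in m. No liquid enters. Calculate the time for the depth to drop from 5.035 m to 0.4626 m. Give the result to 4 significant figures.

81.28 s

Mass balance (ρ constant): A dh/dt = −0.1960 √h.
This is separable: 2 d(√h)/dt = −0.1960/A, so √h = √h₀ − (0.1960/(2A)) t.
t = 2A(√h₀ − √h)/0.1960 = 2·5.094·(√5.035 − √0.4626)/0.1960
  = 10.1880 × (2.24388 − 0.680147) / 0.1960 = 81.2822 s.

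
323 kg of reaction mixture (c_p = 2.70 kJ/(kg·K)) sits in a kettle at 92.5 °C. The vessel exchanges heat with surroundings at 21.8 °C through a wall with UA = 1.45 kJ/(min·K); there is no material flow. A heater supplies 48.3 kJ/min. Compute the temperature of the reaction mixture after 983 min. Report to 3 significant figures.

M c_p dT/dt = −UA(T − T_amb) + Q̇.
dT/dt = (T_ss − T)/τ with T_ss = T_amb + Q̇/UA = 21.8 + 48.3/1.45 = 55.110 °C, τ = M c_p/UA = 323·2.70/1.45 = 601.45 min.
Solution: T(t) = T_ss + (T₀ − T_ss) e^(−t/τ).
T(983) = 55.110 + (37.390)·0.19507 = 62.404 °C.

62.4 °C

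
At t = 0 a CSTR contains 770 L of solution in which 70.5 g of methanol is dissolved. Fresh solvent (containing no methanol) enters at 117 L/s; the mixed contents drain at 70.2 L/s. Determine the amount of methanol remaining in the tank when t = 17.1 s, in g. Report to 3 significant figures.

Let m(t) be the amount of methanol. Volume: V(t) = V₀ + (Q_in − Q_out) t = 770 + 46.800 t; V(17.1) = 1570.3 L.
Solute balance: dm/dt = 0 − Q_out C = −Q_out m/V(t).
Separate: dm/m = −Q_out dt/V(t) ⇒ ln(m/m₀) = −(Q_out/(Q_in−Q_out)) ln(V/V₀).
m = m₀ (V₀/V)^(Q_out/(Q_in−Q_out)) = 70.5 × (770/1570.3)^(1.5000) = 24.208 g.

24.2 g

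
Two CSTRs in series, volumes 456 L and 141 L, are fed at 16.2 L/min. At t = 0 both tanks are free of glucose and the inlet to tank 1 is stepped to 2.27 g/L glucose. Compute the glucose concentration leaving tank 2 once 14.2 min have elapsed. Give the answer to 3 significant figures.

Each tank obeys Vᵢ dCᵢ/dt = Q(Cᵢ₋₁ − Cᵢ), so τᵢ = Vᵢ/Q.
τ₁ = 456/16.2 = 28.148 min; τ₂ = 141/16.2 = 8.7037 min.
Solving the cascade with C₁(0)=C₂(0)=0 gives C₂(t) = C_in[1 − (τ₁ e^(−t/τ₁) − τ₂ e^(−t/τ₂))/(τ₁ − τ₂)].
At t = 14.2: e^(−t/τ₁) = 0.60382, e^(−t/τ₂) = 0.19564.
C₂ = 2.27·[1 − (28.148·0.60382 − 8.7037·0.19564)/(19.444)] = 2.27·0.21347 = 0.48457 g/L.

0.485 g/L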